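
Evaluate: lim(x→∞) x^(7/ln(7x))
This is an exponential indeterminate form.

For exponential indeterminate forms, take the natural log:
  Let L = lim(x→∞) x^(7/ln(7x))
  Then ln(L) = lim(x→∞) [exponent × ln(base)]
  Evaluate using L'Hôpital or standard limits, then exponentiate.
  L = e^(7)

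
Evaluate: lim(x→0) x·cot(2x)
This is a 0·∞ indeterminate form.

Rewrite 0·∞ as a quotient (0/0 or ∞/∞ form), then apply L'Hôpital's rule:
  lim(x→0) x·cot(2x) = 1/2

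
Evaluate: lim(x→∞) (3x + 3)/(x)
This is an ∞/∞ indeterminate form.

Apply L'Hôpital's rule: differentiate numerator and denominator separately.
  f(x) = 3·x + 3   ⇒   f'(x) = 3
  g(x) = x   ⇒   g'(x) = 1
  lim(x→∞) f'(x)/g'(x) = lim(x→∞) (3)/(1)
  = 3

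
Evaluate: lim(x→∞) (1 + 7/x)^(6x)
This is an exponential indeterminate form.

For exponential indeterminate forms, take the natural log:
  Let L = lim(x→∞) (1 + 7/x)^(6x)
  Then ln(L) = lim(x→∞) [exponent × ln(base)]
  Evaluate using L'Hôpital or standard limits, then exponentiate.
  L = e^(42)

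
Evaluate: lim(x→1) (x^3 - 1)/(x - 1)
This is a standard limit.

Factor or rationalize the expression:
  lim(x→1) (x^3 - 1)/(x - 1) = 3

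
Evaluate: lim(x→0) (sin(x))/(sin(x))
This is a 0/0 indeterminate form.

Apply L'Hôpital's rule: differentiate numerator and denominator separately.
  f(x) = sin(x)   ⇒   f'(x) = cos(x)
  g(x) = sin(x)   ⇒   g'(x) = cos(x)
  lim(x→0) f'(x)/g'(x) = lim(x→0) (cos(x))/(cos(x))
  = 1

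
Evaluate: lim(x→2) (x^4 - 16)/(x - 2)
This is a standard limit.

Factor or rationalize the expression:
  lim(x→2) (x^4 - 16)/(x - 2) = 32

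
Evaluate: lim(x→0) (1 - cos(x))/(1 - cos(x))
This is a 0/0 indeterminate form.

Apply L'Hôpital's rule: differentiate numerator and denominator separately.
  f(x) = 1 - cos(x)   ⇒   f'(x) = sin(x)
  g(x) = 1 - cos(x)   ⇒   g'(x) = sin(x)
  lim(x→0) f'(x)/g'(x) = lim(x→0) (sin(x))/(sin(x))
  = 1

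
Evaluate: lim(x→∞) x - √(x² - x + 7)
This is an ∞-∞ indeterminate form.

Combine fractions or rationalize to convert ∞-∞ to 0/0 form:
  lim(x→∞) x - √(x² - x + 7) = 1/2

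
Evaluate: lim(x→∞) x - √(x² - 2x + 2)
This is an ∞-∞ indeterminate form.

Combine fractions or rationalize to convert ∞-∞ to 0/0 form:
  lim(x→∞) x - √(x² - 2x + 2) = 1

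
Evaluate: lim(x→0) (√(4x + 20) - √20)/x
This is a standard limit.

Factor or rationalize the expression:
  lim(x→0) (√(4x + 20) - √20)/x = sqrt(5)/5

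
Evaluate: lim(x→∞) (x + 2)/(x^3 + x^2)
This is an ∞/∞ indeterminate form.

Apply L'Hôpital's rule: differentiate numerator and denominator separately.
  f(x) = x + 2   ⇒   f'(x) = 1
  g(x) = x^3 + x^2   ⇒   g'(x) = 3·x^2 + 2·x
  lim(x→∞) f'(x)/g'(x) = lim(x→∞) (1)/(3·x^2 + 2·x)
  = 0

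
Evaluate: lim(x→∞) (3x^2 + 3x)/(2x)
This is an ∞/∞ indeterminate form.

Apply L'Hôpital's rule: differentiate numerator and denominator separately.
  f(x) = 3·x^2 + 3·x   ⇒   f'(x) = 6·x + 3
  g(x) = 2·x   ⇒   g'(x) = 2
  lim(x→∞) f'(x)/g'(x) = lim(x→∞) (6·x + 3)/(2)
  = ∞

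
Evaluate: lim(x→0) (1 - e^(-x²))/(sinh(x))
This is a 0/0 indeterminate form.

Apply L'Hôpital's rule: differentiate numerator and denominator separately.
  f(x) = 1 - e^(-x^2)   ⇒   f'(x) = 2·x·e^(-x^2)
  g(x) = sinh(x)   ⇒   g'(x) = cosh(x)
  lim(x→0) f'(x)/g'(x) = lim(x→0) (2·x·e^(-x^2))/(cosh(x))
  = 0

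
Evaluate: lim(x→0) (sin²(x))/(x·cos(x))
This is a 0/0 indeterminate form.

Apply L'Hôpital's rule: differentiate numerator and denominator separately.
  f(x) = sin(x)^2   ⇒   f'(x) = 2·sin(x)·cos(x)
  g(x) = x·cos(x)   ⇒   g'(x) = -x·sin(x) + cos(x)
  lim(x→0) f'(x)/g'(x) = lim(x→0) (2·sin(x)·cos(x))/(-x·sin(x) + cos(x))
  = 0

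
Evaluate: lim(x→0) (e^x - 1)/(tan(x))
This is a 0/0 indeterminate form.

Apply L'Hôpital's rule: differentiate numerator and denominator separately.
  f(x) = e^(x) - 1   ⇒   f'(x) = e^(x)
  g(x) = tan(x)   ⇒   g'(x) = tan(x)^2 + 1
  lim(x→0) f'(x)/g'(x) = lim(x→0) (e^(x))/(tan(x)^2 + 1)
  = 1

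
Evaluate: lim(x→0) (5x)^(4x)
This is an exponential indeterminate form.

For exponential indeterminate forms, take the natural log:
  Let L = lim(x→0) (5x)^(4x)
  Then ln(L) = lim(x→0) [exponent × ln(base)]
  Evaluate using L'Hôpital or standard limits, then exponentiate.
  L = 1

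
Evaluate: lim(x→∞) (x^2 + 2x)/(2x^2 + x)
This is an ∞/∞ indeterminate form.

Apply L'Hôpital's rule: differentiate numerator and denominator separately.
  f(x) = x^2 + 2·x   ⇒   f'(x) = 2·x + 2
  g(x) = 2·x^2 + x   ⇒   g'(x) = 4·x + 1
  lim(x→∞) f'(x)/g'(x) = lim(x→∞) (2·x + 2)/(4·x + 1)
  = 1/2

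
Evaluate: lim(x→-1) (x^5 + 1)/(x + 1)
This is a standard limit.

Factor or rationalize the expression:
  lim(x→-1) (x^5 + 1)/(x + 1) = 5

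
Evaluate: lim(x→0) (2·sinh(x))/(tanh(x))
This is a 0/0 indeterminate form.

Apply L'Hôpital's rule: differentiate numerator and denominator separately.
  f(x) = 2·sinh(x)   ⇒   f'(x) = 2·cosh(x)
  g(x) = tanh(x)   ⇒   g'(x) = 1 - tanh(x)^2
  lim(x→0) f'(x)/g'(x) = lim(x→0) (2·cosh(x))/(1 - tanh(x)^2)
  = 2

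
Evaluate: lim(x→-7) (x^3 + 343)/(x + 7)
This is a standard limit.

Factor or rationalize the expression:
  lim(x→-7) (x^3 + 343)/(x + 7) = 147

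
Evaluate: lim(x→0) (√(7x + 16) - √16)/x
This is a standard limit.

Factor or rationalize the expression:
  lim(x→0) (√(7x + 16) - √16)/x = 7/8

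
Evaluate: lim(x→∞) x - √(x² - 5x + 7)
This is an ∞-∞ indeterminate form.

Combine fractions or rationalize to convert ∞-∞ to 0/0 form:
  lim(x→∞) x - √(x² - 5x + 7) = 5/2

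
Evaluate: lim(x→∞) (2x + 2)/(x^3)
This is an ∞/∞ indeterminate form.

Apply L'Hôpital's rule: differentiate numerator and denominator separately.
  f(x) = 2·x + 2   ⇒   f'(x) = 2
  g(x) = x^3   ⇒   g'(x) = 3·x^2
  lim(x→∞) f'(x)/g'(x) = lim(x→∞) (2)/(3·x^2)
  = 0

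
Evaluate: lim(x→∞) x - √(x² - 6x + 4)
This is an ∞-∞ indeterminate form.

Combine fractions or rationalize to convert ∞-∞ to 0/0 form:
  lim(x→∞) x - √(x² - 6x + 4) = 3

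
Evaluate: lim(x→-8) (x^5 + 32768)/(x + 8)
This is a standard limit.

Factor or rationalize the expression:
  lim(x→-8) (x^5 + 32768)/(x + 8) = 20480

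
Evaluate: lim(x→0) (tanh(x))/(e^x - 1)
This is a 0/0 indeterminate form.

Apply L'Hôpital's rule: differentiate numerator and denominator separately.
  f(x) = tanh(x)   ⇒   f'(x) = 1 - tanh(x)^2
  g(x) = e^(x) - 1   ⇒   g'(x) = e^(x)
  lim(x→0) f'(x)/g'(x) = lim(x→0) (1 - tanh(x)^2)/(e^(x))
  = 1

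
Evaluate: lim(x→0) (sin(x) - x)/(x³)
This is a 0/0 indeterminate form.

Apply L'Hôpital's rule: differentiate numerator and denominator separately.
  f(x) = -x + sin(x)   ⇒   f'(x) = cos(x) - 1
  g(x) = x^3   ⇒   g'(x) = 3·x^2
  lim(x→0) f'(x)/g'(x) = lim(x→0) (cos(x) - 1)/(3·x^2)
  = -1/6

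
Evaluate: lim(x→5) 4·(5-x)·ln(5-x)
This is a 0·∞ indeterminate form.

Rewrite 0·∞ as a quotient (0/0 or ∞/∞ form), then apply L'Hôpital's rule:
  lim(x→5) 4·(5-x)·ln(5-x) = 0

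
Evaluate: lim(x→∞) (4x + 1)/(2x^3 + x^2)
This is an ∞/∞ indeterminate form.

Apply L'Hôpital's rule: differentiate numerator and denominator separately.
  f(x) = 4·x + 1   ⇒   f'(x) = 4
  g(x) = 2·x^3 + x^2   ⇒   g'(x) = 6·x^2 + 2·x
  lim(x→∞) f'(x)/g'(x) = lim(x→∞) (4)/(6·x^2 + 2·x)
  = 0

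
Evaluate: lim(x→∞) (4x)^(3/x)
This is an exponential indeterminate form.

For exponential indeterminate forms, take the natural log:
  Let L = lim(x→∞) (4x)^(3/x)
  Then ln(L) = lim(x→∞) [exponent × ln(base)]
  Evaluate using L'Hôpital or standard limits, then exponentiate.
  L = 1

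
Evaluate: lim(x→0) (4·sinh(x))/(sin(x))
This is a 0/0 indeterminate form.

Apply L'Hôpital's rule: differentiate numerator and denominator separately.
  f(x) = 4·sinh(x)   ⇒   f'(x) = 4·cosh(x)
  g(x) = sin(x)   ⇒   g'(x) = cos(x)
  lim(x→0) f'(x)/g'(x) = lim(x→0) (4·cosh(x))/(cos(x))
  = 4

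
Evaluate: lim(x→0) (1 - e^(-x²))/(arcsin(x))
This is a 0/0 indeterminate form.

Apply L'Hôpital's rule: differentiate numerator and denominator separately.
  f(x) = 1 - e^(-x^2)   ⇒   f'(x) = 2·x·e^(-x^2)
  g(x) = asin(x)   ⇒   g'(x) = 1/sqrt(1 - x^2)
  lim(x→0) f'(x)/g'(x) = lim(x→0) (2·x·e^(-x^2))/(1/sqrt(1 - x^2))
  = 0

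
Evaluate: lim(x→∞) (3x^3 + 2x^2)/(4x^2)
This is an ∞/∞ indeterminate form.

Apply L'Hôpital's rule: differentiate numerator and denominator separately.
  f(x) = 3·x^3 + 2·x^2   ⇒   f'(x) = 9·x^2 + 4·x
  g(x) = 4·x^2   ⇒   g'(x) = 8·x
  lim(x→∞) f'(x)/g'(x) = lim(x→∞) (9·x^2 + 4·x)/(8·x)
  = ∞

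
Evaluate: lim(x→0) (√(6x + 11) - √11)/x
This is a standard limit.

Factor or rationalize the expression:
  lim(x→0) (√(6x + 11) - √11)/x = 3·sqrt(11)/11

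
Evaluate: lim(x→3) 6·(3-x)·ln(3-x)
This is a 0·∞ indeterminate form.

Rewrite 0·∞ as a quotient (0/0 or ∞/∞ form), then apply L'Hôpital's rule:
  lim(x→3) 6·(3-x)·ln(3-x) = 0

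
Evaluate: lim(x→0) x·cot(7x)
This is a 0·∞ indeterminate form.

Rewrite 0·∞ as a quotient (0/0 or ∞/∞ form), then apply L'Hôpital's rule:
  lim(x→0) x·cot(7x) = 1/7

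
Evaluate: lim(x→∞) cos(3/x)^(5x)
This is an exponential indeterminate form.

For exponential indeterminate forms, take the natural log:
  Let L = lim(x→∞) cos(3/x)^(5x)
  Then ln(L) = lim(x→∞) [exponent × ln(base)]
  Evaluate using L'Hôpital or standard limits, then exponentiate.
  L = 1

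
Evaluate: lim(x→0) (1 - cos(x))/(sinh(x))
This is a 0/0 indeterminate form.

Apply L'Hôpital's rule: differentiate numerator and denominator separately.
  f(x) = 1 - cos(x)   ⇒   f'(x) = sin(x)
  g(x) = sinh(x)   ⇒   g'(x) = cosh(x)
  lim(x→0) f'(x)/g'(x) = lim(x→0) (sin(x))/(cosh(x))
  = 0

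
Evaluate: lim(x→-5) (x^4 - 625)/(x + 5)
This is a standard limit.

Factor or rationalize the expression:
  lim(x→-5) (x^4 - 625)/(x + 5) = -500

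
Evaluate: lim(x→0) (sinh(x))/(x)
This is a 0/0 indeterminate form.

Apply L'Hôpital's rule: differentiate numerator and denominator separately.
  f(x) = sinh(x)   ⇒   f'(x) = cosh(x)
  g(x) = x   ⇒   g'(x) = 1
  lim(x→0) f'(x)/g'(x) = lim(x→0) (cosh(x))/(1)
  = 1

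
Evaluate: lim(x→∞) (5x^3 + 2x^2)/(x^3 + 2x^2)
This is an ∞/∞ indeterminate form.

Apply L'Hôpital's rule: differentiate numerator and denominator separately.
  f(x) = 5·x^3 + 2·x^2   ⇒   f'(x) = 15·x^2 + 4·x
  g(x) = x^3 + 2·x^2   ⇒   g'(x) = 3·x^2 + 4·x
  lim(x→∞) f'(x)/g'(x) = lim(x→∞) (15·x^2 + 4·x)/(3·x^2 + 4·x)
  = 5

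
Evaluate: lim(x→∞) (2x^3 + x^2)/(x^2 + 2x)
This is an ∞/∞ indeterminate form.

Apply L'Hôpital's rule: differentiate numerator and denominator separately.
  f(x) = 2·x^3 + x^2   ⇒   f'(x) = 6·x^2 + 2·x
  g(x) = x^2 + 2·x   ⇒   g'(x) = 2·x + 2
  lim(x→∞) f'(x)/g'(x) = lim(x→∞) (6·x^2 + 2·x)/(2·x + 2)
  = ∞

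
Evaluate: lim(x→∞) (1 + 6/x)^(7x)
This is an exponential indeterminate form.

For exponential indeterminate forms, take the natural log:
  Let L = lim(x→∞) (1 + 6/x)^(7x)
  Then ln(L) = lim(x→∞) [exponent × ln(base)]
  Evaluate using L'Hôpital or standard limits, then exponentiate.
  L = e^(42)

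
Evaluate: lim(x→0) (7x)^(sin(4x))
This is an exponential indeterminate form.

For exponential indeterminate forms, take the natural log:
  Let L = lim(x→0) (7x)^(sin(4x))
  Then ln(L) = lim(x→0) [exponent × ln(base)]
  Evaluate using L'Hôpital or standard limits, then exponentiate.
  L = 1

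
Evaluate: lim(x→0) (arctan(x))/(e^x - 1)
This is a 0/0 indeterminate form.

Apply L'Hôpital's rule: differentiate numerator and denominator separately.
  f(x) = atan(x)   ⇒   f'(x) = 1/(x^2 + 1)
  g(x) = e^(x) - 1   ⇒   g'(x) = e^(x)
  lim(x→0) f'(x)/g'(x) = lim(x→0) (1/(x^2 + 1))/(e^(x))
  = 1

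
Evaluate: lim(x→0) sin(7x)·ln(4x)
This is a 0·∞ indeterminate form.

Rewrite 0·∞ as a quotient (0/0 or ∞/∞ form), then apply L'Hôpital's rule:
  lim(x→0) sin(7x)·ln(4x) = 0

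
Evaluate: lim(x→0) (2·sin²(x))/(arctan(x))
This is a 0/0 indeterminate form.

Apply L'Hôpital's rule: differentiate numerator and denominator separately.
  f(x) = 2·sin(x)^2   ⇒   f'(x) = 4·sin(x)·cos(x)
  g(x) = atan(x)   ⇒   g'(x) = 1/(x^2 + 1)
  lim(x→0) f'(x)/g'(x) = lim(x→0) (4·sin(x)·cos(x))/(1/(x^2 + 1))
  = 0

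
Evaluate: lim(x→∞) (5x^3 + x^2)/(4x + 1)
This is an ∞/∞ indeterminate form.

Apply L'Hôpital's rule: differentiate numerator and denominator separately.
  f(x) = 5·x^3 + x^2   ⇒   f'(x) = 15·x^2 + 2·x
  g(x) = 4·x + 1   ⇒   g'(x) = 4
  lim(x→∞) f'(x)/g'(x) = lim(x→∞) (15·x^2 + 2·x)/(4)
  = ∞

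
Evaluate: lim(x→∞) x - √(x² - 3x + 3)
This is an ∞-∞ indeterminate form.

Combine fractions or rationalize to convert ∞-∞ to 0/0 form:
  lim(x→∞) x - √(x² - 3x + 3) = 3/2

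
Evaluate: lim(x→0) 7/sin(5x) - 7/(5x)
This is an ∞-∞ indeterminate form.

Combine fractions or rationalize to convert ∞-∞ to 0/0 form:
  lim(x→0) 7/sin(5x) - 7/(5x) = 0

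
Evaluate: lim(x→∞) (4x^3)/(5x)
This is an ∞/∞ indeterminate form.

Apply L'Hôpital's rule: differentiate numerator and denominator separately.
  f(x) = 4·x^3   ⇒   f'(x) = 12·x^2
  g(x) = 5·x   ⇒   g'(x) = 5
  lim(x→∞) f'(x)/g'(x) = lim(x→∞) (12·x^2)/(5)
  = ∞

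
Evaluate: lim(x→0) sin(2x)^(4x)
This is an exponential indeterminate form.

For exponential indeterminate forms, take the natural log:
  Let L = lim(x→0) sin(2x)^(4x)
  Then ln(L) = lim(x→0) [exponent × ln(base)]
  Evaluate using L'Hôpital or standard limits, then exponentiate.
  L = 1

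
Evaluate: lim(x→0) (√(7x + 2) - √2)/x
This is a standard limit.

Factor or rationalize the expression:
  lim(x→0) (√(7x + 2) - √2)/x = 7·sqrt(2)/4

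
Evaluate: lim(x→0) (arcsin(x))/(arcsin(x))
This is a 0/0 indeterminate form.

Apply L'Hôpital's rule: differentiate numerator and denominator separately.
  f(x) = asin(x)   ⇒   f'(x) = 1/sqrt(1 - x^2)
  g(x) = asin(x)   ⇒   g'(x) = 1/sqrt(1 - x^2)
  lim(x→0) f'(x)/g'(x) = lim(x→0) (1/sqrt(1 - x^2))/(1/sqrt(1 - x^2))
  = 1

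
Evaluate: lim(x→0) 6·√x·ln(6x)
This is a 0·∞ indeterminate form.

Rewrite 0·∞ as a quotient (0/0 or ∞/∞ form), then apply L'Hôpital's rule:
  lim(x→0) 6·√x·ln(6x) = 0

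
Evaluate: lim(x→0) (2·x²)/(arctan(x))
This is a 0/0 indeterminate form.

Apply L'Hôpital's rule: differentiate numerator and denominator separately.
  f(x) = 2·x^2   ⇒   f'(x) = 4·x
  g(x) = atan(x)   ⇒   g'(x) = 1/(x^2 + 1)
  lim(x→0) f'(x)/g'(x) = lim(x→0) (4·x)/(1/(x^2 + 1))
  = 0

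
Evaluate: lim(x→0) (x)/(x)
This is a 0/0 indeterminate form.

Apply L'Hôpital's rule: differentiate numerator and denominator separately.
  f(x) = x   ⇒   f'(x) = 1
  g(x) = x   ⇒   g'(x) = 1
  lim(x→0) f'(x)/g'(x) = lim(x→0) (1)/(1)
  = 1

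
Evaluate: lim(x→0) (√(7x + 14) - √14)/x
This is a standard limit.

Factor or rationalize the expression:
  lim(x→0) (√(7x + 14) - √14)/x = sqrt(14)/4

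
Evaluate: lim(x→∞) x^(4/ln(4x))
This is an exponential indeterminate form.

For exponential indeterminate forms, take the natural log:
  Let L = lim(x→∞) x^(4/ln(4x))
  Then ln(L) = lim(x→∞) [exponent × ln(base)]
  Evaluate using L'Hôpital or standard limits, then exponentiate.
  L = e^(4)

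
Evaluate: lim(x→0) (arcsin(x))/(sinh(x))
This is a 0/0 indeterminate form.

Apply L'Hôpital's rule: differentiate numerator and denominator separately.
  f(x) = asin(x)   ⇒   f'(x) = 1/sqrt(1 - x^2)
  g(x) = sinh(x)   ⇒   g'(x) = cosh(x)
  lim(x→0) f'(x)/g'(x) = lim(x→0) (1/sqrt(1 - x^2))/(cosh(x))
  = 1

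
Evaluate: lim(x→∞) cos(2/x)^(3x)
This is an exponential indeterminate form.

For exponential indeterminate forms, take the natural log:
  Let L = lim(x→∞) cos(2/x)^(3x)
  Then ln(L) = lim(x→∞) [exponent × ln(base)]
  Evaluate using L'Hôpital or standard limits, then exponentiate.
  L = 1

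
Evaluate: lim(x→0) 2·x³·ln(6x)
This is a 0·∞ indeterminate form.

Rewrite 0·∞ as a quotient (0/0 or ∞/∞ form), then apply L'Hôpital's rule:
  lim(x→0) 2·x³·ln(6x) = 0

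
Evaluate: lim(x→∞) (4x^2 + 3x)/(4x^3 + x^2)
This is an ∞/∞ indeterminate form.

Apply L'Hôpital's rule: differentiate numerator and denominator separately.
  f(x) = 4·x^2 + 3·x   ⇒   f'(x) = 8·x + 3
  g(x) = 4·x^3 + x^2   ⇒   g'(x) = 12·x^2 + 2·x
  lim(x→∞) f'(x)/g'(x) = lim(x→∞) (8·x + 3)/(12·x^2 + 2·x)
  = 0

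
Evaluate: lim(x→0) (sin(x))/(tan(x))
This is a 0/0 indeterminate form.

Apply L'Hôpital's rule: differentiate numerator and denominator separately.
  f(x) = sin(x)   ⇒   f'(x) = cos(x)
  g(x) = tan(x)   ⇒   g'(x) = tan(x)^2 + 1
  lim(x→0) f'(x)/g'(x) = lim(x→0) (cos(x))/(tan(x)^2 + 1)
  = 1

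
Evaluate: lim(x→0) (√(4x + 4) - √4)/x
This is a standard limit.

Factor or rationalize the expression:
  lim(x→0) (√(4x + 4) - √4)/x = 1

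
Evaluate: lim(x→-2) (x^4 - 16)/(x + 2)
This is a standard limit.

Factor or rationalize the expression:
  lim(x→-2) (x^4 - 16)/(x + 2) = -32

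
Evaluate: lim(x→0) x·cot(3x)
This is a 0·∞ indeterminate form.

Rewrite 0·∞ as a quotient (0/0 or ∞/∞ form), then apply L'Hôpital's rule:
  lim(x→0) x·cot(3x) = 1/3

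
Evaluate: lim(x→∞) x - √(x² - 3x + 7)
This is an ∞-∞ indeterminate form.

Combine fractions or rationalize to convert ∞-∞ to 0/0 form:
  lim(x→∞) x - √(x² - 3x + 7) = 3/2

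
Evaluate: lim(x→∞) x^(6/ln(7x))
This is an exponential indeterminate form.

For exponential indeterminate forms, take the natural log:
  Let L = lim(x→∞) x^(6/ln(7x))
  Then ln(L) = lim(x→∞) [exponent × ln(base)]
  Evaluate using L'Hôpital or standard limits, then exponentiate.
  L = e^(6)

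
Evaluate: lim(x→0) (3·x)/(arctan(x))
This is a 0/0 indeterminate form.

Apply L'Hôpital's rule: differentiate numerator and denominator separately.
  f(x) = 3·x   ⇒   f'(x) = 3
  g(x) = atan(x)   ⇒   g'(x) = 1/(x^2 + 1)
  lim(x→0) f'(x)/g'(x) = lim(x→0) (3)/(1/(x^2 + 1))
  = 3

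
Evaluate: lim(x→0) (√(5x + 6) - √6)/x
This is a standard limit.

Factor or rationalize the expression:
  lim(x→0) (√(5x + 6) - √6)/x = 5·sqrt(6)/12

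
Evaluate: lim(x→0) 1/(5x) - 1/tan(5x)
This is an ∞-∞ indeterminate form.

Combine fractions or rationalize to convert ∞-∞ to 0/0 form:
  lim(x→0) 1/(5x) - 1/tan(5x) = 0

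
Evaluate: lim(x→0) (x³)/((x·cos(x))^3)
This is a 0/0 indeterminate form.

Apply L'Hôpital's rule: differentiate numerator and denominator separately.
  f(x) = x^3   ⇒   f'(x) = 3·x^2
  g(x) = x^3·cos(x)^3   ⇒   g'(x) = -3·x^3·sin(x)·cos(x)^2 + 3·x^2·cos(x)^3
  lim(x→0) f'(x)/g'(x) = lim(x→0) (3·x^2)/(-3·x^3·sin(x)·cos(x)^2 + 3·x^2·cos(x)^3)
  = 1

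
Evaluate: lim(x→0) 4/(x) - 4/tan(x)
This is an ∞-∞ indeterminate form.

Combine fractions or rationalize to convert ∞-∞ to 0/0 form:
  lim(x→0) 4/(x) - 4/tan(x) = 0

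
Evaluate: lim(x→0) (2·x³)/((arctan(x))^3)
This is a 0/0 indeterminate form.

Apply L'Hôpital's rule: differentiate numerator and denominator separately.
  f(x) = 2·x^3   ⇒   f'(x) = 6·x^2
  g(x) = atan(x)^3   ⇒   g'(x) = 3·atan(x)^2/(x^2 + 1)
  lim(x→0) f'(x)/g'(x) = lim(x→0) (6·x^2)/(3·atan(x)^2/(x^2 + 1))
  = 2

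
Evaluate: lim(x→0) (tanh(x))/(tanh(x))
This is a 0/0 indeterminate form.

Apply L'Hôpital's rule: differentiate numerator and denominator separately.
  f(x) = tanh(x)   ⇒   f'(x) = 1 - tanh(x)^2
  g(x) = tanh(x)   ⇒   g'(x) = 1 - tanh(x)^2
  lim(x→0) f'(x)/g'(x) = lim(x→0) (1 - tanh(x)^2)/(1 - tanh(x)^2)
  = 1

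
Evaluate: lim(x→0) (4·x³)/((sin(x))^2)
This is a 0/0 indeterminate form.

Apply L'Hôpital's rule: differentiate numerator and denominator separately.
  f(x) = 4·x^3   ⇒   f'(x) = 12·x^2
  g(x) = sin(x)^2   ⇒   g'(x) = 2·sin(x)·cos(x)
  lim(x→0) f'(x)/g'(x) = lim(x→0) (12·x^2)/(2·sin(x)·cos(x))
  = 0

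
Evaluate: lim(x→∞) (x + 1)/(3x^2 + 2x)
This is an ∞/∞ indeterminate form.

Apply L'Hôpital's rule: differentiate numerator and denominator separately.
  f(x) = x + 1   ⇒   f'(x) = 1
  g(x) = 3·x^2 + 2·x   ⇒   g'(x) = 6·x + 2
  lim(x→∞) f'(x)/g'(x) = lim(x→∞) (1)/(6·x + 2)
  = 0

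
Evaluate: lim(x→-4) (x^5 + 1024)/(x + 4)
This is a standard limit.

Factor or rationalize the expression:
  lim(x→-4) (x^5 + 1024)/(x + 4) = 1280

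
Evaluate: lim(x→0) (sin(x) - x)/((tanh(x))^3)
This is a 0/0 indeterminate form.

Apply L'Hôpital's rule: differentiate numerator and denominator separately.
  f(x) = -x + sin(x)   ⇒   f'(x) = cos(x) - 1
  g(x) = tanh(x)^3   ⇒   g'(x) = (3 - 3·tanh(x)^2)·tanh(x)^2
  lim(x→0) f'(x)/g'(x) = lim(x→0) (cos(x) - 1)/((3 - 3·tanh(x)^2)·tanh(x)^2)
  = -1/6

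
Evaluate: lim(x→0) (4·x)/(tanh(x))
This is a 0/0 indeterminate form.

Apply L'Hôpital's rule: differentiate numerator and denominator separately.
  f(x) = 4·x   ⇒   f'(x) = 4
  g(x) = tanh(x)   ⇒   g'(x) = 1 - tanh(x)^2
  lim(x→0) f'(x)/g'(x) = lim(x→0) (4)/(1 - tanh(x)^2)
  = 4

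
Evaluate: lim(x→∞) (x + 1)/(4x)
This is an ∞/∞ indeterminate form.

Apply L'Hôpital's rule: differentiate numerator and denominator separately.
  f(x) = x + 1   ⇒   f'(x) = 1
  g(x) = 4·x   ⇒   g'(x) = 4
  lim(x→∞) f'(x)/g'(x) = lim(x→∞) (1)/(4)
  = 1/4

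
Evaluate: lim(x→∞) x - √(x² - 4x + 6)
This is an ∞-∞ indeterminate form.

Combine fractions or rationalize to convert ∞-∞ to 0/0 form:
  lim(x→∞) x - √(x² - 4x + 6) = 2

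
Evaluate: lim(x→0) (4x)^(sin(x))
This is an exponential indeterminate form.

For exponential indeterminate forms, take the natural log:
  Let L = lim(x→0) (4x)^(sin(x))
  Then ln(L) = lim(x→0) [exponent × ln(base)]
  Evaluate using L'Hôpital or standard limits, then exponentiate.
  L = 1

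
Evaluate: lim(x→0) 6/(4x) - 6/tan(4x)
This is an ∞-∞ indeterminate form.

Combine fractions or rationalize to convert ∞-∞ to 0/0 form:
  lim(x→0) 6/(4x) - 6/tan(4x) = 0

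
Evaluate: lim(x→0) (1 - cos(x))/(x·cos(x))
This is a 0/0 indeterminate form.

Apply L'Hôpital's rule: differentiate numerator and denominator separately.
  f(x) = 1 - cos(x)   ⇒   f'(x) = sin(x)
  g(x) = x·cos(x)   ⇒   g'(x) = -x·sin(x) + cos(x)
  lim(x→0) f'(x)/g'(x) = lim(x→0) (sin(x))/(-x·sin(x) + cos(x))
  = 0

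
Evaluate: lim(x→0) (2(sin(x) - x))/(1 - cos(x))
This is a 0/0 indeterminate form.

Apply L'Hôpital's rule: differentiate numerator and denominator separately.
  f(x) = -2·x + 2·sin(x)   ⇒   f'(x) = 2·cos(x) - 2
  g(x) = 1 - cos(x)   ⇒   g'(x) = sin(x)
  lim(x→0) f'(x)/g'(x) = lim(x→0) (2·cos(x) - 2)/(sin(x))
  = 0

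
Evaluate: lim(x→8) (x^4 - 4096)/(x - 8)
This is a standard limit.

Factor or rationalize the expression:
  lim(x→8) (x^4 - 4096)/(x - 8) = 2048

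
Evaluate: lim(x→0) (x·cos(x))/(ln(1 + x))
This is a 0/0 indeterminate form.

Apply L'Hôpital's rule: differentiate numerator and denominator separately.
  f(x) = x·cos(x)   ⇒   f'(x) = -x·sin(x) + cos(x)
  g(x) = ln(x + 1)   ⇒   g'(x) = 1/(x + 1)
  lim(x→0) f'(x)/g'(x) = lim(x→0) (-x·sin(x) + cos(x))/(1/(x + 1))
  = 1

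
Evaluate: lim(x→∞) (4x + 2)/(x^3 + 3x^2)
This is an ∞/∞ indeterminate form.

Apply L'Hôpital's rule: differentiate numerator and denominator separately.
  f(x) = 4·x + 2   ⇒   f'(x) = 4
  g(x) = x^3 + 3·x^2   ⇒   g'(x) = 3·x^2 + 6·x
  lim(x→∞) f'(x)/g'(x) = lim(x→∞) (4)/(3·x^2 + 6·x)
  = 0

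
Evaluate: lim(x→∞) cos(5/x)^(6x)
This is an exponential indeterminate form.

For exponential indeterminate forms, take the natural log:
  Let L = lim(x→∞) cos(5/x)^(6x)
  Then ln(L) = lim(x→∞) [exponent × ln(base)]
  Evaluate using L'Hôpital or standard limits, then exponentiate.
  L = 1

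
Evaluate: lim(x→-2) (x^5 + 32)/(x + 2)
This is a standard limit.

Factor or rationalize the expression:
  lim(x→-2) (x^5 + 32)/(x + 2) = 80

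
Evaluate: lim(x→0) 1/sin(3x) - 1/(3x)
This is an ∞-∞ indeterminate form.

Combine fractions or rationalize to convert ∞-∞ to 0/0 form:
  lim(x→0) 1/sin(3x) - 1/(3x) = 0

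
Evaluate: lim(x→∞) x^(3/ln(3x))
This is an exponential indeterminate form.

For exponential indeterminate forms, take the natural log:
  Let L = lim(x→∞) x^(3/ln(3x))
  Then ln(L) = lim(x→∞) [exponent × ln(base)]
  Evaluate using L'Hôpital or standard limits, then exponentiate.
  L = e^(3)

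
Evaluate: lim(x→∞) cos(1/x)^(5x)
This is an exponential indeterminate form.

For exponential indeterminate forms, take the natural log:
  Let L = lim(x→∞) cos(1/x)^(5x)
  Then ln(L) = lim(x→∞) [exponent × ln(base)]
  Evaluate using L'Hôpital or standard limits, then exponentiate.
  L = 1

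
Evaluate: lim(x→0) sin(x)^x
This is an exponential indeterminate form.

For exponential indeterminate forms, take the natural log:
  Let L = lim(x→0) sin(x)^x
  Then ln(L) = lim(x→0) [exponent × ln(base)]
  Evaluate using L'Hôpital or standard limits, then exponentiate.
  L = 1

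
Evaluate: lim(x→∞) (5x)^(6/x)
This is an exponential indeterminate form.

For exponential indeterminate forms, take the natural log:
  Let L = lim(x→∞) (5x)^(6/x)
  Then ln(L) = lim(x→∞) [exponent × ln(base)]
  Evaluate using L'Hôpital or standard limits, then exponentiate.
  L = 1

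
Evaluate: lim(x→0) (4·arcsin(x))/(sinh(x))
This is a 0/0 indeterminate form.

Apply L'Hôpital's rule: differentiate numerator and denominator separately.
  f(x) = 4·asin(x)   ⇒   f'(x) = 4/sqrt(1 - x^2)
  g(x) = sinh(x)   ⇒   g'(x) = cosh(x)
  lim(x→0) f'(x)/g'(x) = lim(x→0) (4/sqrt(1 - x^2))/(cosh(x))
  = 4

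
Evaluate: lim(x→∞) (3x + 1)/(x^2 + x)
This is an ∞/∞ indeterminate form.

Apply L'Hôpital's rule: differentiate numerator and denominator separately.
  f(x) = 3·x + 1   ⇒   f'(x) = 3
  g(x) = x^2 + x   ⇒   g'(x) = 2·x + 1
  lim(x→∞) f'(x)/g'(x) = lim(x→∞) (3)/(2·x + 1)
  = 0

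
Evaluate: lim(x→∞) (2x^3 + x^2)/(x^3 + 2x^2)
This is an ∞/∞ indeterminate form.

Apply L'Hôpital's rule: differentiate numerator and denominator separately.
  f(x) = 2·x^3 + x^2   ⇒   f'(x) = 6·x^2 + 2·x
  g(x) = x^3 + 2·x^2   ⇒   g'(x) = 3·x^2 + 4·x
  lim(x→∞) f'(x)/g'(x) = lim(x→∞) (6·x^2 + 2·x)/(3·x^2 + 4·x)
  = 2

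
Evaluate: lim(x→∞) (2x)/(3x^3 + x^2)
This is an ∞/∞ indeterminate form.

Apply L'Hôpital's rule: differentiate numerator and denominator separately.
  f(x) = 2·x   ⇒   f'(x) = 2
  g(x) = 3·x^3 + x^2   ⇒   g'(x) = 9·x^2 + 2·x
  lim(x→∞) f'(x)/g'(x) = lim(x→∞) (2)/(9·x^2 + 2·x)
  = 0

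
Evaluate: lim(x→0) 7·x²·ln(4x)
This is a 0·∞ indeterminate form.

Rewrite 0·∞ as a quotient (0/0 or ∞/∞ form), then apply L'Hôpital's rule:
  lim(x→0) 7·x²·ln(4x) = 0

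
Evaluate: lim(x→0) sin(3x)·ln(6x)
This is a 0·∞ indeterminate form.

Rewrite 0·∞ as a quotient (0/0 or ∞/∞ form), then apply L'Hôpital's rule:
  lim(x→0) sin(3x)·ln(6x) = 0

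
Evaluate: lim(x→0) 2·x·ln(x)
This is a 0·∞ indeterminate form.

Rewrite 0·∞ as a quotient (0/0 or ∞/∞ form), then apply L'Hôpital's rule:
  lim(x→0) 2·x·ln(x) = 0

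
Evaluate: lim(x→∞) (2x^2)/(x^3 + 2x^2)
This is an ∞/∞ indeterminate form.

Apply L'Hôpital's rule: differentiate numerator and denominator separately.
  f(x) = 2·x^2   ⇒   f'(x) = 4·x
  g(x) = x^3 + 2·x^2   ⇒   g'(x) = 3·x^2 + 4·x
  lim(x→∞) f'(x)/g'(x) = lim(x→∞) (4·x)/(3·x^2 + 4·x)
  = 0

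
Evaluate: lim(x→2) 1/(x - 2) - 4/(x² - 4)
This is an ∞-∞ indeterminate form.

Combine fractions or rationalize to convert ∞-∞ to 0/0 form:
  lim(x→2) 1/(x - 2) - 4/(x² - 4) = 1/4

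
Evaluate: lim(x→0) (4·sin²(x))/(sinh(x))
This is a 0/0 indeterminate form.

Apply L'Hôpital's rule: differentiate numerator and denominator separately.
  f(x) = 4·sin(x)^2   ⇒   f'(x) = 8·sin(x)·cos(x)
  g(x) = sinh(x)   ⇒   g'(x) = cosh(x)
  lim(x→0) f'(x)/g'(x) = lim(x→0) (8·sin(x)·cos(x))/(cosh(x))
  = 0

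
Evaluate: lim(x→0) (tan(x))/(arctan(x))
This is a 0/0 indeterminate form.

Apply L'Hôpital's rule: differentiate numerator and denominator separately.
  f(x) = tan(x)   ⇒   f'(x) = tan(x)^2 + 1
  g(x) = atan(x)   ⇒   g'(x) = 1/(x^2 + 1)
  lim(x→0) f'(x)/g'(x) = lim(x→0) (tan(x)^2 + 1)/(1/(x^2 + 1))
  = 1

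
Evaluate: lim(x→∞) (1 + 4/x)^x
This is an exponential indeterminate form.

For exponential indeterminate forms, take the natural log:
  Let L = lim(x→∞) (1 + 4/x)^x
  Then ln(L) = lim(x→∞) [exponent × ln(base)]
  Evaluate using L'Hôpital or standard limits, then exponentiate.
  L = e^(4)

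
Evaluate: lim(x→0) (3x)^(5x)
This is an exponential indeterminate form.

For exponential indeterminate forms, take the natural log:
  Let L = lim(x→0) (3x)^(5x)
  Then ln(L) = lim(x→0) [exponent × ln(base)]
  Evaluate using L'Hôpital or standard limits, then exponentiate.
  L = 1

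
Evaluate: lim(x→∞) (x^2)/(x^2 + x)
This is an ∞/∞ indeterminate form.

Apply L'Hôpital's rule: differentiate numerator and denominator separately.
  f(x) = x^2   ⇒   f'(x) = 2·x
  g(x) = x^2 + x   ⇒   g'(x) = 2·x + 1
  lim(x→∞) f'(x)/g'(x) = lim(x→∞) (2·x)/(2·x + 1)
  = 1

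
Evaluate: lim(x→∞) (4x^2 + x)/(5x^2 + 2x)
This is an ∞/∞ indeterminate form.

Apply L'Hôpital's rule: differentiate numerator and denominator separately.
  f(x) = 4·x^2 + x   ⇒   f'(x) = 8·x + 1
  g(x) = 5·x^2 + 2·x   ⇒   g'(x) = 10·x + 2
  lim(x→∞) f'(x)/g'(x) = lim(x→∞) (8·x + 1)/(10·x + 2)
  = 4/5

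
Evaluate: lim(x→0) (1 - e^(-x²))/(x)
This is a 0/0 indeterminate form.

Apply L'Hôpital's rule: differentiate numerator and denominator separately.
  f(x) = 1 - e^(-x^2)   ⇒   f'(x) = 2·x·e^(-x^2)
  g(x) = x   ⇒   g'(x) = 1
  lim(x→0) f'(x)/g'(x) = lim(x→0) (2·x·e^(-x^2))/(1)
  = 0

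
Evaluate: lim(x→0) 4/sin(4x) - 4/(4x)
This is an ∞-∞ indeterminate form.

Combine fractions or rationalize to convert ∞-∞ to 0/0 form:
  lim(x→0) 4/sin(4x) - 4/(4x) = 0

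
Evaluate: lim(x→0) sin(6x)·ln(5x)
This is a 0·∞ indeterminate form.

Rewrite 0·∞ as a quotient (0/0 or ∞/∞ form), then apply L'Hôpital's rule:
  lim(x→0) sin(6x)·ln(5x) = 0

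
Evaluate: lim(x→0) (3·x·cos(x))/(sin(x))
This is a 0/0 indeterminate form.

Apply L'Hôpital's rule: differentiate numerator and denominator separately.
  f(x) = 3·x·cos(x)   ⇒   f'(x) = -3·x·sin(x) + 3·cos(x)
  g(x) = sin(x)   ⇒   g'(x) = cos(x)
  lim(x→0) f'(x)/g'(x) = lim(x→0) (-3·x·sin(x) + 3·cos(x))/(cos(x))
  = 3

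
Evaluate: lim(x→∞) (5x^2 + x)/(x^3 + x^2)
This is an ∞/∞ indeterminate form.

Apply L'Hôpital's rule: differentiate numerator and denominator separately.
  f(x) = 5·x^2 + x   ⇒   f'(x) = 10·x + 1
  g(x) = x^3 + x^2   ⇒   g'(x) = 3·x^2 + 2·x
  lim(x→∞) f'(x)/g'(x) = lim(x→∞) (10·x + 1)/(3·x^2 + 2·x)
  = 0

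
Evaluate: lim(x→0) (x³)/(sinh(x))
This is a 0/0 indeterminate form.

Apply L'Hôpital's rule: differentiate numerator and denominator separately.
  f(x) = x^3   ⇒   f'(x) = 3·x^2
  g(x) = sinh(x)   ⇒   g'(x) = cosh(x)
  lim(x→0) f'(x)/g'(x) = lim(x→0) (3·x^2)/(cosh(x))
  = 0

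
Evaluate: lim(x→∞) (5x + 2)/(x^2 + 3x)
This is an ∞/∞ indeterminate form.

Apply L'Hôpital's rule: differentiate numerator and denominator separately.
  f(x) = 5·x + 2   ⇒   f'(x) = 5
  g(x) = x^2 + 3·x   ⇒   g'(x) = 2·x + 3
  lim(x→∞) f'(x)/g'(x) = lim(x→∞) (5)/(2·x + 3)
  = 0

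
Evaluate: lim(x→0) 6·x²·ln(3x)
This is a 0·∞ indeterminate form.

Rewrite 0·∞ as a quotient (0/0 or ∞/∞ form), then apply L'Hôpital's rule:
  lim(x→0) 6·x²·ln(3x) = 0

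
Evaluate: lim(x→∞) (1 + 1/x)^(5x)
This is an exponential indeterminate form.

For exponential indeterminate forms, take the natural log:
  Let L = lim(x→∞) (1 + 1/x)^(5x)
  Then ln(L) = lim(x→∞) [exponent × ln(base)]
  Evaluate using L'Hôpital or standard limits, then exponentiate.
  L = e^(5)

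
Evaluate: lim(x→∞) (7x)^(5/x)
This is an exponential indeterminate form.

For exponential indeterminate forms, take the natural log:
  Let L = lim(x→∞) (7x)^(5/x)
  Then ln(L) = lim(x→∞) [exponent × ln(base)]
  Evaluate using L'Hôpital or standard limits, then exponentiate.
  L = 1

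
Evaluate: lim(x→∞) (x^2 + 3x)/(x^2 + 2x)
This is an ∞/∞ indeterminate form.

Apply L'Hôpital's rule: differentiate numerator and denominator separately.
  f(x) = x^2 + 3·x   ⇒   f'(x) = 2·x + 3
  g(x) = x^2 + 2·x   ⇒   g'(x) = 2·x + 2
  lim(x→∞) f'(x)/g'(x) = lim(x→∞) (2·x + 3)/(2·x + 2)
  = 1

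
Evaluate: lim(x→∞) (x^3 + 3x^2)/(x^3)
This is an ∞/∞ indeterminate form.

Apply L'Hôpital's rule: differentiate numerator and denominator separately.
  f(x) = x^3 + 3·x^2   ⇒   f'(x) = 3·x^2 + 6·x
  g(x) = x^3   ⇒   g'(x) = 3·x^2
  lim(x→∞) f'(x)/g'(x) = lim(x→∞) (3·x^2 + 6·x)/(3·x^2)
  = 1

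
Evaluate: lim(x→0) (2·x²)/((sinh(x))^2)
This is a 0/0 indeterminate form.

Apply L'Hôpital's rule: differentiate numerator and denominator separately.
  f(x) = 2·x^2   ⇒   f'(x) = 4·x
  g(x) = sinh(x)^2   ⇒   g'(x) = 2·sinh(x)·cosh(x)
  lim(x→0) f'(x)/g'(x) = lim(x→0) (4·x)/(2·sinh(x)·cosh(x))
  = 2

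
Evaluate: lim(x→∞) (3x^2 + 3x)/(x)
This is an ∞/∞ indeterminate form.

Apply L'Hôpital's rule: differentiate numerator and denominator separately.
  f(x) = 3·x^2 + 3·x   ⇒   f'(x) = 6·x + 3
  g(x) = x   ⇒   g'(x) = 1
  lim(x→∞) f'(x)/g'(x) = lim(x→∞) (6·x + 3)/(1)
  = ∞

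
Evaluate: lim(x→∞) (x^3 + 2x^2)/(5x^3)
This is an ∞/∞ indeterminate form.

Apply L'Hôpital's rule: differentiate numerator and denominator separately.
  f(x) = x^3 + 2·x^2   ⇒   f'(x) = 3·x^2 + 4·x
  g(x) = 5·x^3   ⇒   g'(x) = 15·x^2
  lim(x→∞) f'(x)/g'(x) = lim(x→∞) (3·x^2 + 4·x)/(15·x^2)
  = 1/5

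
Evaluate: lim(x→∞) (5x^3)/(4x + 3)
This is an ∞/∞ indeterminate form.

Apply L'Hôpital's rule: differentiate numerator and denominator separately.
  f(x) = 5·x^3   ⇒   f'(x) = 15·x^2
  g(x) = 4·x + 3   ⇒   g'(x) = 4
  lim(x→∞) f'(x)/g'(x) = lim(x→∞) (15·x^2)/(4)
  = ∞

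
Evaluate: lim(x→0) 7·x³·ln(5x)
This is a 0·∞ indeterminate form.

Rewrite 0·∞ as a quotient (0/0 or ∞/∞ form), then apply L'Hôpital's rule:
  lim(x→0) 7·x³·ln(5x) = 0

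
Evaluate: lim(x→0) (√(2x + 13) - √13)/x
This is a standard limit.

Factor or rationalize the expression:
  lim(x→0) (√(2x + 13) - √13)/x = sqrt(13)/13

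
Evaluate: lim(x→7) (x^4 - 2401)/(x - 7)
This is a standard limit.

Factor or rationalize the expression:
  lim(x→7) (x^4 - 2401)/(x - 7) = 1372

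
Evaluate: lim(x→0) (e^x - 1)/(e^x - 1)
This is a 0/0 indeterminate form.

Apply L'Hôpital's rule: differentiate numerator and denominator separately.
  f(x) = e^(x) - 1   ⇒   f'(x) = e^(x)
  g(x) = e^(x) - 1   ⇒   g'(x) = e^(x)
  lim(x→0) f'(x)/g'(x) = lim(x→0) (e^(x))/(e^(x))
  = 1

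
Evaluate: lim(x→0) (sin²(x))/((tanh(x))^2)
This is a 0/0 indeterminate form.

Apply L'Hôpital's rule: differentiate numerator and denominator separately.
  f(x) = sin(x)^2   ⇒   f'(x) = 2·sin(x)·cos(x)
  g(x) = tanh(x)^2   ⇒   g'(x) = (2 - 2·tanh(x)^2)·tanh(x)
  lim(x→0) f'(x)/g'(x) = lim(x→0) (2·sin(x)·cos(x))/((2 - 2·tanh(x)^2)·tanh(x))
  = 1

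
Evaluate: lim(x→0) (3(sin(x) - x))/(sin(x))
This is a 0/0 indeterminate form.

Apply L'Hôpital's rule: differentiate numerator and denominator separately.
  f(x) = -3·x + 3·sin(x)   ⇒   f'(x) = 3·cos(x) - 3
  g(x) = sin(x)   ⇒   g'(x) = cos(x)
  lim(x→0) f'(x)/g'(x) = lim(x→0) (3·cos(x) - 3)/(cos(x))
  = 0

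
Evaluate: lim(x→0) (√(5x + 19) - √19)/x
This is a standard limit.

Factor or rationalize the expression:
  lim(x→0) (√(5x + 19) - √19)/x = 5·sqrt(19)/38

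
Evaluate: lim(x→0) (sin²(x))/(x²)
This is a 0/0 indeterminate form.

Apply L'Hôpital's rule: differentiate numerator and denominator separately.
  f(x) = sin(x)^2   ⇒   f'(x) = 2·sin(x)·cos(x)
  g(x) = x^2   ⇒   g'(x) = 2·x
  lim(x→0) f'(x)/g'(x) = lim(x→0) (2·sin(x)·cos(x))/(2·x)
  = 1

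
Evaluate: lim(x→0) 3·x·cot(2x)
This is a 0·∞ indeterminate form.

Rewrite 0·∞ as a quotient (0/0 or ∞/∞ form), then apply L'Hôpital's rule:
  lim(x→0) 3·x·cot(2x) = 3/2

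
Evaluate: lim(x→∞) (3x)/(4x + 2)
This is an ∞/∞ indeterminate form.

Apply L'Hôpital's rule: differentiate numerator and denominator separately.
  f(x) = 3·x   ⇒   f'(x) = 3
  g(x) = 4·x + 2   ⇒   g'(x) = 4
  lim(x→∞) f'(x)/g'(x) = lim(x→∞) (3)/(4)
  = 3/4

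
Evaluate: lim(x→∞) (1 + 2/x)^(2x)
This is an exponential indeterminate form.

For exponential indeterminate forms, take the natural log:
  Let L = lim(x→∞) (1 + 2/x)^(2x)
  Then ln(L) = lim(x→∞) [exponent × ln(base)]
  Evaluate using L'Hôpital or standard limits, then exponentiate.
  L = e^(4)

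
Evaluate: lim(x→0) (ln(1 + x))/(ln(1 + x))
This is a 0/0 indeterminate form.

Apply L'Hôpital's rule: differentiate numerator and denominator separately.
  f(x) = ln(x + 1)   ⇒   f'(x) = 1/(x + 1)
  g(x) = ln(x + 1)   ⇒   g'(x) = 1/(x + 1)
  lim(x→0) f'(x)/g'(x) = lim(x→0) (1/(x + 1))/(1/(x + 1))
  = 1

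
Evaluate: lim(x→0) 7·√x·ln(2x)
This is a 0·∞ indeterminate form.

Rewrite 0·∞ as a quotient (0/0 or ∞/∞ form), then apply L'Hôpital's rule:
  lim(x→0) 7·√x·ln(2x) = 0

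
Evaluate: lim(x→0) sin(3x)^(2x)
This is an exponential indeterminate form.

For exponential indeterminate forms, take the natural log:
  Let L = lim(x→0) sin(3x)^(2x)
  Then ln(L) = lim(x→0) [exponent × ln(base)]
  Evaluate using L'Hôpital or standard limits, then exponentiate.
  L = 1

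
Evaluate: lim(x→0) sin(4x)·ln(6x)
This is a 0·∞ indeterminate form.

Rewrite 0·∞ as a quotient (0/0 or ∞/∞ form), then apply L'Hôpital's rule:
  lim(x→0) sin(4x)·ln(6x) = 0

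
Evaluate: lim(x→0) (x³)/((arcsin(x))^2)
This is a 0/0 indeterminate form.

Apply L'Hôpital's rule: differentiate numerator and denominator separately.
  f(x) = x^3   ⇒   f'(x) = 3·x^2
  g(x) = asin(x)^2   ⇒   g'(x) = 2·asin(x)/sqrt(1 - x^2)
  lim(x→0) f'(x)/g'(x) = lim(x→0) (3·x^2)/(2·asin(x)/sqrt(1 - x^2))
  = 0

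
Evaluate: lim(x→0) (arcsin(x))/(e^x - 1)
This is a 0/0 indeterminate form.

Apply L'Hôpital's rule: differentiate numerator and denominator separately.
  f(x) = asin(x)   ⇒   f'(x) = 1/sqrt(1 - x^2)
  g(x) = e^(x) - 1   ⇒   g'(x) = e^(x)
  lim(x→0) f'(x)/g'(x) = lim(x→0) (1/sqrt(1 - x^2))/(e^(x))
  = 1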